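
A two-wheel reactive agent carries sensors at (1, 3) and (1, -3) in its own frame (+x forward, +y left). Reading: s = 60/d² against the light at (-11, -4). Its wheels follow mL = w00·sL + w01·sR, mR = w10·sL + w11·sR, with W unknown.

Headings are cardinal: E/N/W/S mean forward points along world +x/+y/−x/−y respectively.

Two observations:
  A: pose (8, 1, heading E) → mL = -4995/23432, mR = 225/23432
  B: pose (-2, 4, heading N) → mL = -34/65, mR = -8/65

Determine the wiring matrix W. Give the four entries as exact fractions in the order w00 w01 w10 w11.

-1/2 -1 -1/2 1/2

obs A: pose=(8,1,E) → sL=15/116, sR=15/101, mL=-4995/23432, mR=225/23432
obs B: pose=(-2,4,N) → sL=20/39, sR=4/15, mL=-34/65, mR=-8/65
sensor matrix S = [[15/116, 15/101], [20/39, 4/15]]; det S = -1587/38077
solve [mL_A; mL_B] = S·[w00; w01] and [mR_A; mR_B] = S·[w10; w11]:
  w00 = -1/2, w01 = -1, w10 = -1/2, w11 = 1/2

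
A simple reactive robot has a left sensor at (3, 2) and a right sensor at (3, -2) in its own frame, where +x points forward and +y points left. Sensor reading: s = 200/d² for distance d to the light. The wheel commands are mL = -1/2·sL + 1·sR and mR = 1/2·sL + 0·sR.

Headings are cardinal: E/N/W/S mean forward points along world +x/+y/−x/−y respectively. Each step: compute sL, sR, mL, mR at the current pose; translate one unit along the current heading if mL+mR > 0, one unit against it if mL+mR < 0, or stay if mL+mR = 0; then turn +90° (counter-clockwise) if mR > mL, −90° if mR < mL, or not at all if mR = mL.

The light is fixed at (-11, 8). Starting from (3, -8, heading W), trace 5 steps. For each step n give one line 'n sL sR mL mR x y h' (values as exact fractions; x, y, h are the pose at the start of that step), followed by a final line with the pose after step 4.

n=0: pose=(3,-8,W); sL=40/89, sR=200/317; mL=11460/28213, mR=20/89; mL+mR=200/317 → advance +1; mR−mL=-5120/28213 → turn -1·90°
n=1: pose=(2,-8,N); sL=20/29, sR=100/197; mL=930/5713, mR=10/29; mL+mR=100/197 → advance +1; mR−mL=1040/5713 → turn +1·90°
n=2: pose=(2,-7,W); sL=200/389, sR=200/269; mL=50900/104641, mR=100/389; mL+mR=200/269 → advance +1; mR−mL=-24000/104641 → turn -1·90°
n=3: pose=(1,-7,N); sL=50/61, sR=10/17; mL=185/1037, mR=25/61; mL+mR=10/17 → advance +1; mR−mL=240/1037 → turn +1·90°
n=4: pose=(1,-6,W); sL=200/337, sR=8/9; mL=1796/3033, mR=100/337; mL+mR=8/9 → advance +1; mR−mL=-896/3033 → turn -1·90°

0 40/89 200/317 11460/28213 20/89 3 -8 W
1 20/29 100/197 930/5713 10/29 2 -8 N
2 200/389 200/269 50900/104641 100/389 2 -7 W
3 50/61 10/17 185/1037 25/61 1 -7 N
4 200/337 8/9 1796/3033 100/337 1 -6 W
final 0 -6 N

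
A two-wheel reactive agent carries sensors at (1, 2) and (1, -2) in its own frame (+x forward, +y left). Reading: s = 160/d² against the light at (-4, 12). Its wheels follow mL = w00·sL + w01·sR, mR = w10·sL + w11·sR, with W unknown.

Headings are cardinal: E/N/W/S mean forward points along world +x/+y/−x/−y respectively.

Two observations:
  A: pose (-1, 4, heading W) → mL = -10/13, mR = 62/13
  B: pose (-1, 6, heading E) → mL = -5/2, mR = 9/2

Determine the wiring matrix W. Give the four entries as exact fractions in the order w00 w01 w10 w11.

-1/2 0 1/2 1

obs A: pose=(-1,4,W) → sL=20/13, sR=4, mL=-10/13, mR=62/13
obs B: pose=(-1,6,E) → sL=5, sR=2, mL=-5/2, mR=9/2
sensor matrix S = [[20/13, 4], [5, 2]]; det S = -220/13
solve [mL_A; mL_B] = S·[w00; w01] and [mR_A; mR_B] = S·[w10; w11]:
  w00 = -1/2, w01 = 0, w10 = 1/2, w11 = 1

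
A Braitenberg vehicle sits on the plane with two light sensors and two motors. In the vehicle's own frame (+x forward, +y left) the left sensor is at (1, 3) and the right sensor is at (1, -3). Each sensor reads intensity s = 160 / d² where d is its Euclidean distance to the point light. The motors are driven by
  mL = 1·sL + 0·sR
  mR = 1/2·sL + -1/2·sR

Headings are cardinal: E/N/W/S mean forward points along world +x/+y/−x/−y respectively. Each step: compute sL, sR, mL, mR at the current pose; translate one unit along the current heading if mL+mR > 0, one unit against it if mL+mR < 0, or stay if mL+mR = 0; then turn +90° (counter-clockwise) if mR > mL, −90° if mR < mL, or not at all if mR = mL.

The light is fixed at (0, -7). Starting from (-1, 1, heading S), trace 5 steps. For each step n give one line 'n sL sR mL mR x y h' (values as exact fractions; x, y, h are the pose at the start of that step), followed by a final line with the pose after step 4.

0 160/53 32/13 160/53 192/689 -1 1 S
1 8 20/13 8 42/13 -1 0 W
2 160/89 32/13 160/89 -384/1157 -2 0 N
3 80/61 80/13 80/61 -1920/793 -2 1 E
4 160/49 32/17 160/49 576/833 -3 1 S
final -3 0 W

n=0: pose=(-1,1,S); sL=160/53, sR=32/13; mL=160/53, mR=192/689; mL+mR=2272/689 → advance +1; mR−mL=-1888/689 → turn -1·90°
n=1: pose=(-1,0,W); sL=8, sR=20/13; mL=8, mR=42/13; mL+mR=146/13 → advance +1; mR−mL=-62/13 → turn -1·90°
n=2: pose=(-2,0,N); sL=160/89, sR=32/13; mL=160/89, mR=-384/1157; mL+mR=1696/1157 → advance +1; mR−mL=-2464/1157 → turn -1·90°
n=3: pose=(-2,1,E); sL=80/61, sR=80/13; mL=80/61, mR=-1920/793; mL+mR=-880/793 → advance -1; mR−mL=-2960/793 → turn -1·90°
n=4: pose=(-3,1,S); sL=160/49, sR=32/17; mL=160/49, mR=576/833; mL+mR=3296/833 → advance +1; mR−mL=-2144/833 → turn -1·90°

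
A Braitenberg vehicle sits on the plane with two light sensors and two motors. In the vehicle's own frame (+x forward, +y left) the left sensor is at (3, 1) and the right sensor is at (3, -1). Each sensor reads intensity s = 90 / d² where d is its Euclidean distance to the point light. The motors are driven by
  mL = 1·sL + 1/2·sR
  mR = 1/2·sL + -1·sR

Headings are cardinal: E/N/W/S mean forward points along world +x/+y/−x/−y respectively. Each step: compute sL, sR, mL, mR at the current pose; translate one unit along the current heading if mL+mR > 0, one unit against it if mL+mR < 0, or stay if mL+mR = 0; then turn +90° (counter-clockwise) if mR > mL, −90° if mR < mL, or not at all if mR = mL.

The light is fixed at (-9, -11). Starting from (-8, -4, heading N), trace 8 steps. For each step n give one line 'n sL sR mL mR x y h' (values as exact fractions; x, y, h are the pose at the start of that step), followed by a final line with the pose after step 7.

n=0: pose=(-8,-4,N); sL=9/10, sR=45/52; mL=693/520, mR=-27/65; mL+mR=477/520 → advance +1; mR−mL=-909/520 → turn -1·90°
n=1: pose=(-8,-3,E); sL=90/97, sR=18/13; mL=2043/1261, mR=-1161/1261; mL+mR=882/1261 → advance +1; mR−mL=-3204/1261 → turn -1·90°
n=2: pose=(-7,-3,S); sL=45/17, sR=45/13; mL=1935/442, mR=-945/442; mL+mR=495/221 → advance +1; mR−mL=-1440/221 → turn -1·90°
n=3: pose=(-7,-4,W); sL=90/37, sR=18/13; mL=1503/481, mR=-81/481; mL+mR=1422/481 → advance +1; mR−mL=-1584/481 → turn -1·90°
n=4: pose=(-8,-4,N); sL=9/10, sR=45/52; mL=693/520, mR=-27/65; mL+mR=477/520 → advance +1; mR−mL=-909/520 → turn -1·90°
n=5: pose=(-8,-3,E); sL=90/97, sR=18/13; mL=2043/1261, mR=-1161/1261; mL+mR=882/1261 → advance +1; mR−mL=-3204/1261 → turn -1·90°
n=6: pose=(-7,-3,S); sL=45/17, sR=45/13; mL=1935/442, mR=-945/442; mL+mR=495/221 → advance +1; mR−mL=-1440/221 → turn -1·90°
n=7: pose=(-7,-4,W); sL=90/37, sR=18/13; mL=1503/481, mR=-81/481; mL+mR=1422/481 → advance +1; mR−mL=-1584/481 → turn -1·90°

0 9/10 45/52 693/520 -27/65 -8 -4 N
1 90/97 18/13 2043/1261 -1161/1261 -8 -3 E
2 45/17 45/13 1935/442 -945/442 -7 -3 S
3 90/37 18/13 1503/481 -81/481 -7 -4 W
4 9/10 45/52 693/520 -27/65 -8 -4 N
5 90/97 18/13 2043/1261 -1161/1261 -8 -3 E
6 45/17 45/13 1935/442 -945/442 -7 -3 S
7 90/37 18/13 1503/481 -81/481 -7 -4 W
final -8 -4 N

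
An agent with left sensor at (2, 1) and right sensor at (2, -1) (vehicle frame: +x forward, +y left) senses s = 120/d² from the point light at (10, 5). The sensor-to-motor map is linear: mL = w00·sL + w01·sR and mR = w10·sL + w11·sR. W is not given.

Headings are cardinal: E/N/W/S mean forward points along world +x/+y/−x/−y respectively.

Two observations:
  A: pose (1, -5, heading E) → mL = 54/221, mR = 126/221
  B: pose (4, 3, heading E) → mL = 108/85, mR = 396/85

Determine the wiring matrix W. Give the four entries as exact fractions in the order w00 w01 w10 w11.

obs A: pose=(1,-5,E) → sL=12/13, sR=12/17, mL=54/221, mR=126/221
obs B: pose=(4,3,E) → sL=120/17, sR=24/5, mL=108/85, mR=396/85
sensor matrix S = [[12/13, 12/17], [120/17, 24/5]]; det S = -10368/18785
solve [mL_A; mL_B] = S·[w00; w01] and [mR_A; mR_B] = S·[w10; w11]:
  w00 = -1/2, w01 = 1, w10 = 1, w11 = -1/2

-1/2 1 1 -1/2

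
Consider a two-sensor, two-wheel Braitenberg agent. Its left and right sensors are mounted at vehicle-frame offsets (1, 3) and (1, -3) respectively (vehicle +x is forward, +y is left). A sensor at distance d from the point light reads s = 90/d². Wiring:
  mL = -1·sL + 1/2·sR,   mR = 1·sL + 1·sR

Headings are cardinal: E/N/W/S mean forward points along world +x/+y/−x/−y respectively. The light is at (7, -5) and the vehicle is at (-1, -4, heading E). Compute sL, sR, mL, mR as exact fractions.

18/13 90/53 -369/689 2124/689

left sensor world pos  = (0, -1); dL² = 65
right sensor world pos = (0, -7); dR² = 53
sL = 90/65 = 18/13
sR = 90/53 = 90/53
mL = -1·sL + 1/2·sR = -369/689
mR = 1·sL + 1·sR = 2124/689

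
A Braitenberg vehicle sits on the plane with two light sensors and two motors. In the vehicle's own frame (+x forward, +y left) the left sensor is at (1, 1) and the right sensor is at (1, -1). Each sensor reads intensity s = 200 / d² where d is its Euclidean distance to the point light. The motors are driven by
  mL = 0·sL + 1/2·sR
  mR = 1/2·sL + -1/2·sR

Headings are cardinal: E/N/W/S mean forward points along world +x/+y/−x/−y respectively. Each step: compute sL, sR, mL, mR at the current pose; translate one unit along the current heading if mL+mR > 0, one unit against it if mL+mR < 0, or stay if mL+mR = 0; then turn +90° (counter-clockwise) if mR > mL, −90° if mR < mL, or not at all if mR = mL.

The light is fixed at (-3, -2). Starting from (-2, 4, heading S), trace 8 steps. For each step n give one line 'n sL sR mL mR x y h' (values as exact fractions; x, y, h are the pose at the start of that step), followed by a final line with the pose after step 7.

n=0: pose=(-2,4,S); sL=200/29, sR=8; mL=4, mR=-16/29; mL+mR=100/29 → advance +1; mR−mL=-132/29 → turn -1·90°
n=1: pose=(-2,3,W); sL=25/2, sR=50/9; mL=25/9, mR=125/36; mL+mR=25/4 → advance +1; mR−mL=25/36 → turn +1·90°
n=2: pose=(-3,3,S); sL=200/17, sR=200/17; mL=100/17, mR=0; mL+mR=100/17 → advance +1; mR−mL=-100/17 → turn -1·90°
n=3: pose=(-3,2,W); sL=20, sR=100/13; mL=50/13, mR=80/13; mL+mR=10 → advance +1; mR−mL=30/13 → turn +1·90°
n=4: pose=(-4,2,S); sL=200/9, sR=200/13; mL=100/13, mR=400/117; mL+mR=100/9 → advance +1; mR−mL=-500/117 → turn -1·90°
n=5: pose=(-4,1,W); sL=25, sR=10; mL=5, mR=15/2; mL+mR=25/2 → advance +1; mR−mL=5/2 → turn +1·90°
n=6: pose=(-5,1,S); sL=40, sR=200/13; mL=100/13, mR=160/13; mL+mR=20 → advance +1; mR−mL=60/13 → turn +1·90°
n=7: pose=(-5,0,E); sL=20, sR=100; mL=50, mR=-40; mL+mR=10 → advance +1; mR−mL=-90 → turn -1·90°

0 200/29 8 4 -16/29 -2 4 S
1 25/2 50/9 25/9 125/36 -2 3 W
2 200/17 200/17 100/17 0 -3 3 S
3 20 100/13 50/13 80/13 -3 2 W
4 200/9 200/13 100/13 400/117 -4 2 S
5 25 10 5 15/2 -4 1 W
6 40 200/13 100/13 160/13 -5 1 S
7 20 100 50 -40 -5 0 E
final -4 0 S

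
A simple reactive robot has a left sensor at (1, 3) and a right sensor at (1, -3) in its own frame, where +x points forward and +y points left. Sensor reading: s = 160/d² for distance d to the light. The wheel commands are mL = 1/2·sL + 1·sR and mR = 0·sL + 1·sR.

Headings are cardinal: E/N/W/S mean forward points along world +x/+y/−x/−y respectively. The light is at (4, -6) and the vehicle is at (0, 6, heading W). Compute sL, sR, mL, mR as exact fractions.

80/53 16/25 1848/1325 16/25

left sensor world pos  = (-1, 3); dL² = 106
right sensor world pos = (-1, 9); dR² = 250
sL = 160/106 = 80/53
sR = 160/250 = 16/25
mL = 1/2·sL + 1·sR = 1848/1325
mR = 0·sL + 1·sR = 16/25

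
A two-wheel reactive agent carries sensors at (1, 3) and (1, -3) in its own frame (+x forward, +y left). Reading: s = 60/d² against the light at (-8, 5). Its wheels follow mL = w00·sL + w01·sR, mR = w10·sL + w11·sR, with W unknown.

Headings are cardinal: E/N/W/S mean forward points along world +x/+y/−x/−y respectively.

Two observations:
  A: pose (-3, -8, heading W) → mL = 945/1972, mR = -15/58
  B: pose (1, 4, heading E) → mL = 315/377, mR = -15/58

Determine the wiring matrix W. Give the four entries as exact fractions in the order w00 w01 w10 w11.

1 1/2 0 -1/2

obs A: pose=(-3,-8,W) → sL=15/68, sR=15/29, mL=945/1972, mR=-15/58
obs B: pose=(1,4,E) → sL=15/26, sR=15/29, mL=315/377, mR=-15/58
sensor matrix S = [[15/68, 15/29], [15/26, 15/29]]; det S = -4725/25636
solve [mL_A; mL_B] = S·[w00; w01] and [mR_A; mR_B] = S·[w10; w11]:
  w00 = 1, w01 = 1/2, w10 = 0, w11 = -1/2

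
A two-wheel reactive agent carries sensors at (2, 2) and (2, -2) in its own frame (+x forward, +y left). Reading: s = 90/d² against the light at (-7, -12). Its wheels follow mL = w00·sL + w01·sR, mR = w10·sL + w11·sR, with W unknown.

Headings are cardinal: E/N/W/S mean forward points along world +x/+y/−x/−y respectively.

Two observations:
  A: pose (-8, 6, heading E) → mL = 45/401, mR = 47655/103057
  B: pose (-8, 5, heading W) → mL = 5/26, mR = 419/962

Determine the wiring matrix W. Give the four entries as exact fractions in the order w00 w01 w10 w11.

obs A: pose=(-8,6,E) → sL=90/401, sR=90/257, mL=45/401, mR=47655/103057
obs B: pose=(-8,5,W) → sL=5/13, sR=9/37, mL=5/26, mR=419/962
sensor matrix S = [[90/401, 90/257], [5/13, 9/37]]; det S = -3970440/49570417
solve [mL_A; mL_B] = S·[w00; w01] and [mR_A; mR_B] = S·[w10; w11]:
  w00 = 1/2, w01 = 0, w10 = 1/2, w11 = 1

1/2 0 1/2 1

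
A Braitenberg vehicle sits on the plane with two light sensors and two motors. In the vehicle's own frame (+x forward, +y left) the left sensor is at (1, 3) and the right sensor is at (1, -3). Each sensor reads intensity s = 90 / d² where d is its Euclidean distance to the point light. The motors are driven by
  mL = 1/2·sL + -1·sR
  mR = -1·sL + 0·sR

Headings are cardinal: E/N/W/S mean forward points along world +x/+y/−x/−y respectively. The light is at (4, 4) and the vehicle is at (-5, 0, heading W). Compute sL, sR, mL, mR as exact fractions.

90/149 90/101 -8865/15049 -90/149

left sensor world pos  = (-6, -3); dL² = 149
right sensor world pos = (-6, 3); dR² = 101
sL = 90/149 = 90/149
sR = 90/101 = 90/101
mL = 1/2·sL + -1·sR = -8865/15049
mR = -1·sL + 0·sR = -90/149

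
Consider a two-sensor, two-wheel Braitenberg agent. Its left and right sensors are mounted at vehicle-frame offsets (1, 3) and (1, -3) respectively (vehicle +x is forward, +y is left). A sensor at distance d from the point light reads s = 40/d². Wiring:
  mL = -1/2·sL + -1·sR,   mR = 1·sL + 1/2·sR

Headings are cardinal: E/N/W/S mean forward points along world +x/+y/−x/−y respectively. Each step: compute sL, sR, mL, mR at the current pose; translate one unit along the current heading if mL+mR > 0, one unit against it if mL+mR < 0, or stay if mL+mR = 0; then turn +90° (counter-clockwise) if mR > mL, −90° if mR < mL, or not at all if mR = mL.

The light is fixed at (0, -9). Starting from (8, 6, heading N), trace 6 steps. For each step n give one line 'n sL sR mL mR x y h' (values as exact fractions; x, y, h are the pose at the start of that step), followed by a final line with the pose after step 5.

n=0: pose=(8,6,N); sL=40/281, sR=40/377; mL=-18780/105937, mR=20700/105937; mL+mR=1920/105937 → advance +1; mR−mL=39480/105937 → turn +1·90°
n=1: pose=(8,7,W); sL=20/109, sR=4/41; mL=-846/4469, mR=1038/4469; mL+mR=192/4469 → advance +1; mR−mL=1884/4469 → turn +1·90°
n=2: pose=(7,7,S); sL=8/65, sR=40/241; mL=-3564/15665, mR=3228/15665; mL+mR=-336/15665 → advance -1; mR−mL=6792/15665 → turn +1·90°
n=3: pose=(7,8,E); sL=5/58, sR=2/13; mL=-297/1508, mR=123/754; mL+mR=-51/1508 → advance -1; mR−mL=543/1508 → turn +1·90°
n=4: pose=(6,8,N); sL=40/333, sR=8/81; mL=-476/2997, mR=508/2997; mL+mR=32/2997 → advance +1; mR−mL=328/999 → turn +1·90°
n=5: pose=(6,9,W); sL=4/25, sR=20/233; mL=-966/5825, mR=1182/5825; mL+mR=216/5825 → advance +1; mR−mL=2148/5825 → turn +1·90°

0 40/281 40/377 -18780/105937 20700/105937 8 6 N
1 20/109 4/41 -846/4469 1038/4469 8 7 W
2 8/65 40/241 -3564/15665 3228/15665 7 7 S
3 5/58 2/13 -297/1508 123/754 7 8 E
4 40/333 8/81 -476/2997 508/2997 6 8 N
5 4/25 20/233 -966/5825 1182/5825 6 9 W
final 5 9 S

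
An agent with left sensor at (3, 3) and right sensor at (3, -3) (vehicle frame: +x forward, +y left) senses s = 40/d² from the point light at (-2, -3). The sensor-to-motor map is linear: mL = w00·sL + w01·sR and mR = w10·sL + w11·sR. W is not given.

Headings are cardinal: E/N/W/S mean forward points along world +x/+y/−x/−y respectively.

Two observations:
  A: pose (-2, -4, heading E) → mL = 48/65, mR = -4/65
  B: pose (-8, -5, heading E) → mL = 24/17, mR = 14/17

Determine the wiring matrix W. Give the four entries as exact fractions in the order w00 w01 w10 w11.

obs A: pose=(-2,-4,E) → sL=40/13, sR=8/5, mL=48/65, mR=-4/65
obs B: pose=(-8,-5,E) → sL=4, sR=20/17, mL=24/17, mR=14/17
sensor matrix S = [[40/13, 8/5], [4, 20/17]]; det S = -3072/1105
solve [mL_A; mL_B] = S·[w00; w01] and [mR_A; mR_B] = S·[w10; w11]:
  w00 = 1/2, w01 = -1/2, w10 = 1/2, w11 = -1

1/2 -1/2 1/2 -1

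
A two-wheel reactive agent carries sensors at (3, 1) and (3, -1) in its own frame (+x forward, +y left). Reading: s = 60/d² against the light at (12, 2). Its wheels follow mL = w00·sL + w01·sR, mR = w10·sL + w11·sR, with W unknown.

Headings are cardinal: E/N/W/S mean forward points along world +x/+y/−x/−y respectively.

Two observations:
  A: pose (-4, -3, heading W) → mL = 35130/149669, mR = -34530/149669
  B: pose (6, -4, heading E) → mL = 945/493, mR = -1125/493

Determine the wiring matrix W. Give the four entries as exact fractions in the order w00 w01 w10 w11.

1/2 1 -1 -1/2

obs A: pose=(-4,-3,W) → sL=60/397, sR=60/377, mL=35130/149669, mR=-34530/149669
obs B: pose=(6,-4,E) → sL=30/17, sR=30/29, mL=945/493, mR=-1125/493
sensor matrix S = [[60/397, 60/377], [30/17, 30/29]]; det S = -316800/2544373
solve [mL_A; mL_B] = S·[w00; w01] and [mR_A; mR_B] = S·[w10; w11]:
  w00 = 1/2, w01 = 1, w10 = -1, w11 = -1/2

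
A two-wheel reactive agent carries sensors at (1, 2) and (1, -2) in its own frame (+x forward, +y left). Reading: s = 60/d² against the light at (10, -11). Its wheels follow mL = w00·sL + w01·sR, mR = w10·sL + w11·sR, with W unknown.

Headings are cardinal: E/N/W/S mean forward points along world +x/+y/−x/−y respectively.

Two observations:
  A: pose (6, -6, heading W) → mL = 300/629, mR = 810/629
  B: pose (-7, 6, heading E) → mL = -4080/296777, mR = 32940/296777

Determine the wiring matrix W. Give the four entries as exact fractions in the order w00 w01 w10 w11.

1/2 -1/2 1/2 1/2

obs A: pose=(6,-6,W) → sL=30/17, sR=30/37, mL=300/629, mR=810/629
obs B: pose=(-7,6,E) → sL=60/617, sR=60/481, mL=-4080/296777, mR=32940/296777
sensor matrix S = [[30/17, 30/37], [60/617, 60/481]]; det S = 712800/5045209
solve [mL_A; mL_B] = S·[w00; w01] and [mR_A; mR_B] = S·[w10; w11]:
  w00 = 1/2, w01 = -1/2, w10 = 1/2, w11 = 1/2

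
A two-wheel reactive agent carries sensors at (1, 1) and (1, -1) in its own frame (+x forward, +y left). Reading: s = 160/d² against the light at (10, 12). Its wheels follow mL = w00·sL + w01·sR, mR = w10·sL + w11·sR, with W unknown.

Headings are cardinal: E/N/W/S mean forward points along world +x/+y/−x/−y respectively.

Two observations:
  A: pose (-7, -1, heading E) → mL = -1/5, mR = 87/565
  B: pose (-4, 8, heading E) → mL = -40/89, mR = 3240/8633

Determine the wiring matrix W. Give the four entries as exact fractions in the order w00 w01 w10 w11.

obs A: pose=(-7,-1,E) → sL=2/5, sR=40/113, mL=-1/5, mR=87/565
obs B: pose=(-4,8,E) → sL=80/89, sR=80/97, mL=-40/89, mR=3240/8633
sensor matrix S = [[2/5, 40/113], [80/89, 80/97]]; det S = 11424/975529
solve [mL_A; mL_B] = S·[w00; w01] and [mR_A; mR_B] = S·[w10; w11]:
  w00 = -1/2, w01 = 0, w10 = -1/2, w11 = 1

-1/2 0 -1/2 1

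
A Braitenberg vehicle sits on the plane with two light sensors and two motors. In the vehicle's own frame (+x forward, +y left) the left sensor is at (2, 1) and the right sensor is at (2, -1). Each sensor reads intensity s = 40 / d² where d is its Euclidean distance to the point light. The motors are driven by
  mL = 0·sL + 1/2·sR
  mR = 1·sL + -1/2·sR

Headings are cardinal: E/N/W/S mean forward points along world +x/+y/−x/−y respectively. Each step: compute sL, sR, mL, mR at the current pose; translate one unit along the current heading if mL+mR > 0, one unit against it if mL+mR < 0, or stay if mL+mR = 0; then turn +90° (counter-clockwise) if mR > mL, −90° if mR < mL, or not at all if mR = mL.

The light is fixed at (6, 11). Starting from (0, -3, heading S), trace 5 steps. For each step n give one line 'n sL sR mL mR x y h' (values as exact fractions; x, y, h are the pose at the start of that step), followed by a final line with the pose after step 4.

0 40/281 8/61 4/61 1316/17141 0 -3 S
1 10/53 5/34 5/68 415/3604 0 -4 E
2 8/41 8/37 4/37 132/1517 1 -4 N
3 20/89 20/117 10/117 1450/10413 1 -3 E
4 40/169 40/153 20/153 2740/25857 2 -3 N
final 2 -2 E

n=0: pose=(0,-3,S); sL=40/281, sR=8/61; mL=4/61, mR=1316/17141; mL+mR=40/281 → advance +1; mR−mL=192/17141 → turn +1·90°
n=1: pose=(0,-4,E); sL=10/53, sR=5/34; mL=5/68, mR=415/3604; mL+mR=10/53 → advance +1; mR−mL=75/1802 → turn +1·90°
n=2: pose=(1,-4,N); sL=8/41, sR=8/37; mL=4/37, mR=132/1517; mL+mR=8/41 → advance +1; mR−mL=-32/1517 → turn -1·90°
n=3: pose=(1,-3,E); sL=20/89, sR=20/117; mL=10/117, mR=1450/10413; mL+mR=20/89 → advance +1; mR−mL=560/10413 → turn +1·90°
n=4: pose=(2,-3,N); sL=40/169, sR=40/153; mL=20/153, mR=2740/25857; mL+mR=40/169 → advance +1; mR−mL=-640/25857 → turn -1·90°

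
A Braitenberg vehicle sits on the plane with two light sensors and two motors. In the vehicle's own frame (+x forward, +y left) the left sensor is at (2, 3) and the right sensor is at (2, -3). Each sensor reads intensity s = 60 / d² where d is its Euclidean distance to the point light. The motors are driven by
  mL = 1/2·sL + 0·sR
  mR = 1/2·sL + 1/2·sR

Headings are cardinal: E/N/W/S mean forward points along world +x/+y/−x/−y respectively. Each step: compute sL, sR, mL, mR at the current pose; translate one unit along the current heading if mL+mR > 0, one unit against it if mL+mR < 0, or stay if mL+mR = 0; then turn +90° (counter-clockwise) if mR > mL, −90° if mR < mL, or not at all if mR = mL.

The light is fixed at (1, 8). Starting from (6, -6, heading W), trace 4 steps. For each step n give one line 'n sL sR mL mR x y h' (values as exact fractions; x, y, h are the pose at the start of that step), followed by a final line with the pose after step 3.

0 30/149 6/13 15/149 642/1937 6 -6 W
1 12/61 60/257 6/61 3372/15677 5 -6 S
2 1/3 1/6 1/6 1/4 5 -7 E
3 60/173 60/233 30/173 12180/40309 6 -7 N
final 6 -6 W

n=0: pose=(6,-6,W); sL=30/149, sR=6/13; mL=15/149, mR=642/1937; mL+mR=837/1937 → advance +1; mR−mL=3/13 → turn +1·90°
n=1: pose=(5,-6,S); sL=12/61, sR=60/257; mL=6/61, mR=3372/15677; mL+mR=4914/15677 → advance +1; mR−mL=30/257 → turn +1·90°
n=2: pose=(5,-7,E); sL=1/3, sR=1/6; mL=1/6, mR=1/4; mL+mR=5/12 → advance +1; mR−mL=1/12 → turn +1·90°
n=3: pose=(6,-7,N); sL=60/173, sR=60/233; mL=30/173, mR=12180/40309; mL+mR=19170/40309 → advance +1; mR−mL=30/233 → turn +1·90°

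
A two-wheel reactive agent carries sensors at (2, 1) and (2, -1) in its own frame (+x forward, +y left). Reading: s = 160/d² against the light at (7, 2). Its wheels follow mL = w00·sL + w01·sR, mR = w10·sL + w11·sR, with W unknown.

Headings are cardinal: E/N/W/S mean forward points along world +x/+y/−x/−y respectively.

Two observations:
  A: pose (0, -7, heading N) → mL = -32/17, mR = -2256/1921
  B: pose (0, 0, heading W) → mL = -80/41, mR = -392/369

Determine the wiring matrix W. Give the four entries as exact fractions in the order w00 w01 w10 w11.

0 -1 1/2 -1

obs A: pose=(0,-7,N) → sL=160/113, sR=32/17, mL=-32/17, mR=-2256/1921
obs B: pose=(0,0,W) → sL=16/9, sR=80/41, mL=-80/41, mR=-392/369
sensor matrix S = [[160/113, 32/17], [16/9, 80/41]]; det S = -413696/708849
solve [mL_A; mL_B] = S·[w00; w01] and [mR_A; mR_B] = S·[w10; w11]:
  w00 = 0, w01 = -1, w10 = 1/2, w11 = -1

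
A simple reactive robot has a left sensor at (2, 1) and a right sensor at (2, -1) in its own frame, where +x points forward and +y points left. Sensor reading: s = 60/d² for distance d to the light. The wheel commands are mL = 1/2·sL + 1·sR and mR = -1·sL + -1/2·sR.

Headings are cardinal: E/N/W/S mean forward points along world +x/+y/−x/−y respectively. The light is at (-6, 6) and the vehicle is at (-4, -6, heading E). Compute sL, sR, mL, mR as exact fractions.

60/137 12/37 2754/5069 -3042/5069

left sensor world pos  = (-2, -5); dL² = 137
right sensor world pos = (-2, -7); dR² = 185
sL = 60/137 = 60/137
sR = 60/185 = 12/37
mL = 1/2·sL + 1·sR = 2754/5069
mR = -1·sL + -1/2·sR = -3042/5069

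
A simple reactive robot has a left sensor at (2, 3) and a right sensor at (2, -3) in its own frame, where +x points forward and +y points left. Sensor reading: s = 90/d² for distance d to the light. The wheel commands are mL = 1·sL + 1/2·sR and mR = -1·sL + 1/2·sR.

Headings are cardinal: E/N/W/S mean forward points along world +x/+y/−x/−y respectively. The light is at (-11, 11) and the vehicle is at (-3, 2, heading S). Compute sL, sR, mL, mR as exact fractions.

45/121 45/73 12015/17666 -1125/17666

left sensor world pos  = (0, 0); dL² = 242
right sensor world pos = (-6, 0); dR² = 146
sL = 90/242 = 45/121
sR = 90/146 = 45/73
mL = 1·sL + 1/2·sR = 12015/17666
mR = -1·sL + 1/2·sR = -1125/17666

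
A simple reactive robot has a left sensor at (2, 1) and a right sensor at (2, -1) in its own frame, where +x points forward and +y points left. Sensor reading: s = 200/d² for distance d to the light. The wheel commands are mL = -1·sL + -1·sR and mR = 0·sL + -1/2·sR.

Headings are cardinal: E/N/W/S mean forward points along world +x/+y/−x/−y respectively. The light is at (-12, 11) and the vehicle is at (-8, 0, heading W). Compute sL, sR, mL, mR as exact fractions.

50/37 25/13 -1575/481 -25/26

left sensor world pos  = (-10, -1); dL² = 148
right sensor world pos = (-10, 1); dR² = 104
sL = 200/148 = 50/37
sR = 200/104 = 25/13
mL = -1·sL + -1·sR = -1575/481
mR = 0·sL + -1/2·sR = -25/26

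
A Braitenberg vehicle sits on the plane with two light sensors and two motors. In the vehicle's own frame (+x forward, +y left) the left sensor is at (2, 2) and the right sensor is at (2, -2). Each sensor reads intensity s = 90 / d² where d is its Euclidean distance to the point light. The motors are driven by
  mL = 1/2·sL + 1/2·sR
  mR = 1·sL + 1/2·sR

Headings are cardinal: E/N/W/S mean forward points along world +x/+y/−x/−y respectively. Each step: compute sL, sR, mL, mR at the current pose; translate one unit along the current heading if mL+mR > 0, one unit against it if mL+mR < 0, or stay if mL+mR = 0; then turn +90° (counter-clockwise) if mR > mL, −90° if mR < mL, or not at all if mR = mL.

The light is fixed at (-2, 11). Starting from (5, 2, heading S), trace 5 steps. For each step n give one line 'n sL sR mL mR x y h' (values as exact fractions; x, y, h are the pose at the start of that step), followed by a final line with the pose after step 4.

0 45/101 45/73 3915/7373 11115/14746 5 2 S
1 18/29 2/5 74/145 119/145 5 1 E
2 9/10 45/82 297/410 963/820 6 1 N
3 90/157 18/17 2178/2669 2943/2669 6 2 W
4 45/101 45/73 3915/7373 11115/14746 5 2 S
final 5 1 E

n=0: pose=(5,2,S); sL=45/101, sR=45/73; mL=3915/7373, mR=11115/14746; mL+mR=18945/14746 → advance +1; mR−mL=45/202 → turn +1·90°
n=1: pose=(5,1,E); sL=18/29, sR=2/5; mL=74/145, mR=119/145; mL+mR=193/145 → advance +1; mR−mL=9/29 → turn +1·90°
n=2: pose=(6,1,N); sL=9/10, sR=45/82; mL=297/410, mR=963/820; mL+mR=1557/820 → advance +1; mR−mL=9/20 → turn +1·90°
n=3: pose=(6,2,W); sL=90/157, sR=18/17; mL=2178/2669, mR=2943/2669; mL+mR=5121/2669 → advance +1; mR−mL=45/157 → turn +1·90°
n=4: pose=(5,2,S); sL=45/101, sR=45/73; mL=3915/7373, mR=11115/14746; mL+mR=18945/14746 → advance +1; mR−mL=45/202 → turn +1·90°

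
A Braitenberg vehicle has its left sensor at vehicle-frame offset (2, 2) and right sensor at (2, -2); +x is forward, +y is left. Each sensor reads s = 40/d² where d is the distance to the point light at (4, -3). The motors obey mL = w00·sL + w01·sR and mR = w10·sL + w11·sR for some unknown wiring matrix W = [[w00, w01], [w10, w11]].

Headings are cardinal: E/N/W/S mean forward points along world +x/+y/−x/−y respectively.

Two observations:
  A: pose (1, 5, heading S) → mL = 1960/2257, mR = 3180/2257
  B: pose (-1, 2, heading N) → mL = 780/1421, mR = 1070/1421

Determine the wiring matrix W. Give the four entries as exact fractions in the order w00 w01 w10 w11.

1/2 1/2 1 1/2

obs A: pose=(1,5,S) → sL=40/37, sR=40/61, mL=1960/2257, mR=3180/2257
obs B: pose=(-1,2,N) → sL=20/49, sR=20/29, mL=780/1421, mR=1070/1421
sensor matrix S = [[40/37, 40/61], [20/49, 20/29]]; det S = 1532800/3207197
solve [mL_A; mL_B] = S·[w00; w01] and [mR_A; mR_B] = S·[w10; w11]:
  w00 = 1/2, w01 = 1/2, w10 = 1, w11 = 1/2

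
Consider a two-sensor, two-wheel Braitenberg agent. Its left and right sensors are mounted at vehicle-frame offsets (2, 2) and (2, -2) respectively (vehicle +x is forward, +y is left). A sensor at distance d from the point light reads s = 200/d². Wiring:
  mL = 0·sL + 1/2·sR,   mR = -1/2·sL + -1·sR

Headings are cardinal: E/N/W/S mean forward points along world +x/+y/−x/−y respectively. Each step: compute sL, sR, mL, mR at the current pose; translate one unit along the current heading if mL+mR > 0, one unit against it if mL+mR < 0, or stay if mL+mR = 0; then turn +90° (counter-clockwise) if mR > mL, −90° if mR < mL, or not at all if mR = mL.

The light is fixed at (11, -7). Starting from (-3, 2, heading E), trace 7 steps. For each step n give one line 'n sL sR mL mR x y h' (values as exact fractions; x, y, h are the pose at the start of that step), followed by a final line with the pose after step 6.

n=0: pose=(-3,2,E); sL=40/53, sR=200/193; mL=100/193, mR=-14460/10229; mL+mR=-9160/10229 → advance -1; mR−mL=-19760/10229 → turn -1·90°
n=1: pose=(-4,2,S); sL=100/109, sR=100/169; mL=50/169, mR=-19350/18421; mL+mR=-13900/18421 → advance -1; mR−mL=-24800/18421 → turn -1·90°
n=2: pose=(-4,3,W); sL=200/353, sR=200/433; mL=100/433, mR=-113900/152849; mL+mR=-78600/152849 → advance -1; mR−mL=-149200/152849 → turn -1·90°
n=3: pose=(-3,3,N); sL=1/2, sR=25/36; mL=25/72, mR=-17/18; mL+mR=-43/72 → advance -1; mR−mL=-31/24 → turn -1·90°
n=4: pose=(-3,2,E); sL=40/53, sR=200/193; mL=100/193, mR=-14460/10229; mL+mR=-9160/10229 → advance -1; mR−mL=-19760/10229 → turn -1·90°
n=5: pose=(-4,2,S); sL=100/109, sR=100/169; mL=50/169, mR=-19350/18421; mL+mR=-13900/18421 → advance -1; mR−mL=-24800/18421 → turn -1·90°
n=6: pose=(-4,3,W); sL=200/353, sR=200/433; mL=100/433, mR=-113900/152849; mL+mR=-78600/152849 → advance -1; mR−mL=-149200/152849 → turn -1·90°

0 40/53 200/193 100/193 -14460/10229 -3 2 E
1 100/109 100/169 50/169 -19350/18421 -4 2 S
2 200/353 200/433 100/433 -113900/152849 -4 3 W
3 1/2 25/36 25/72 -17/18 -3 3 N
4 40/53 200/193 100/193 -14460/10229 -3 2 E
5 100/109 100/169 50/169 -19350/18421 -4 2 S
6 200/353 200/433 100/433 -113900/152849 -4 3 W
final -3 3 N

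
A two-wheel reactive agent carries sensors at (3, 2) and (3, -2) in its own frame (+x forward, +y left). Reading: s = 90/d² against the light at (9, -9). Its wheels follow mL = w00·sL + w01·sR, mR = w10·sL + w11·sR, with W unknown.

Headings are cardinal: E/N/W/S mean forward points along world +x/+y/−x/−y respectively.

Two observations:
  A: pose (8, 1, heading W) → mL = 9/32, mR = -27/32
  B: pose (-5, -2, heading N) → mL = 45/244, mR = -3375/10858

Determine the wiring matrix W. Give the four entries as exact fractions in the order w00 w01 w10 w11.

obs A: pose=(8,1,W) → sL=9/8, sR=9/16, mL=9/32, mR=-27/32
obs B: pose=(-5,-2,N) → sL=45/178, sR=45/122, mL=45/244, mR=-3375/10858
sensor matrix S = [[9/8, 9/16], [45/178, 45/122]]; det S = 47385/173728
solve [mL_A; mL_B] = S·[w00; w01] and [mR_A; mR_B] = S·[w10; w11]:
  w00 = 0, w01 = 1/2, w10 = -1/2, w11 = -1/2

0 1/2 -1/2 -1/2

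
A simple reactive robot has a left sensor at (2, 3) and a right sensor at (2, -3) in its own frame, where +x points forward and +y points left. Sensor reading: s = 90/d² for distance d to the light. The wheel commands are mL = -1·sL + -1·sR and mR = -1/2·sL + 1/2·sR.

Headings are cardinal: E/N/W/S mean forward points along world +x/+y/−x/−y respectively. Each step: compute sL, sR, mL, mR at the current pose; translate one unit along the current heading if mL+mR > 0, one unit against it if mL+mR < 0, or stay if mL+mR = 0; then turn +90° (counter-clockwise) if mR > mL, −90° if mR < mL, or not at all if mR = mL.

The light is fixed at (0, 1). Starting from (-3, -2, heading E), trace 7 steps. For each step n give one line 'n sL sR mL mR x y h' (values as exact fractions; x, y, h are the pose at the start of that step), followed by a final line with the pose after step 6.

0 90 90/37 -3420/37 -1620/37 -3 -2 E
1 9/5 45 -234/5 108/5 -4 -2 N
2 18/17 90/37 -2196/629 432/629 -4 -3 W
3 5/2 5/4 -15/4 -5/8 -3 -3 S
4 90 90/37 -3420/37 -1620/37 -3 -2 E
5 9/5 45 -234/5 108/5 -4 -2 N
6 18/17 90/37 -2196/629 432/629 -4 -3 W
final -3 -3 S

n=0: pose=(-3,-2,E); sL=90, sR=90/37; mL=-3420/37, mR=-1620/37; mL+mR=-5040/37 → advance -1; mR−mL=1800/37 → turn +1·90°
n=1: pose=(-4,-2,N); sL=9/5, sR=45; mL=-234/5, mR=108/5; mL+mR=-126/5 → advance -1; mR−mL=342/5 → turn +1·90°
n=2: pose=(-4,-3,W); sL=18/17, sR=90/37; mL=-2196/629, mR=432/629; mL+mR=-1764/629 → advance -1; mR−mL=2628/629 → turn +1·90°
n=3: pose=(-3,-3,S); sL=5/2, sR=5/4; mL=-15/4, mR=-5/8; mL+mR=-35/8 → advance -1; mR−mL=25/8 → turn +1·90°
n=4: pose=(-3,-2,E); sL=90, sR=90/37; mL=-3420/37, mR=-1620/37; mL+mR=-5040/37 → advance -1; mR−mL=1800/37 → turn +1·90°
n=5: pose=(-4,-2,N); sL=9/5, sR=45; mL=-234/5, mR=108/5; mL+mR=-126/5 → advance -1; mR−mL=342/5 → turn +1·90°
n=6: pose=(-4,-3,W); sL=18/17, sR=90/37; mL=-2196/629, mR=432/629; mL+mR=-1764/629 → advance -1; mR−mL=2628/629 → turn +1·90°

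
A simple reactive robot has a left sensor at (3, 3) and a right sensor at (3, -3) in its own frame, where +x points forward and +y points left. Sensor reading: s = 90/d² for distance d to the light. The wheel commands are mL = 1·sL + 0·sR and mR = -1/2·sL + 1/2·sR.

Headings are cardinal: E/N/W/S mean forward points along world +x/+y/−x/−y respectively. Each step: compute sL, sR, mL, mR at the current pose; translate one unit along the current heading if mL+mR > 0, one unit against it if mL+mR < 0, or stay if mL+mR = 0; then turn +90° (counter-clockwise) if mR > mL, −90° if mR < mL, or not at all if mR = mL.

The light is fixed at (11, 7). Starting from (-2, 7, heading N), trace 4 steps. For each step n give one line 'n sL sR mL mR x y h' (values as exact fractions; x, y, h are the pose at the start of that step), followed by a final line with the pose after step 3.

0 18/53 90/109 18/53 1404/5777 -2 7 N
1 45/58 45/52 45/58 135/3016 -2 8 E
2 18/17 90/229 18/17 -1296/3893 -1 8 S
3 5/13 5/13 5/13 0 -1 7 W
final -2 7 N

n=0: pose=(-2,7,N); sL=18/53, sR=90/109; mL=18/53, mR=1404/5777; mL+mR=3366/5777 → advance +1; mR−mL=-558/5777 → turn -1·90°
n=1: pose=(-2,8,E); sL=45/58, sR=45/52; mL=45/58, mR=135/3016; mL+mR=2475/3016 → advance +1; mR−mL=-2205/3016 → turn -1·90°
n=2: pose=(-1,8,S); sL=18/17, sR=90/229; mL=18/17, mR=-1296/3893; mL+mR=2826/3893 → advance +1; mR−mL=-5418/3893 → turn -1·90°
n=3: pose=(-1,7,W); sL=5/13, sR=5/13; mL=5/13, mR=0; mL+mR=5/13 → advance +1; mR−mL=-5/13 → turn -1·90°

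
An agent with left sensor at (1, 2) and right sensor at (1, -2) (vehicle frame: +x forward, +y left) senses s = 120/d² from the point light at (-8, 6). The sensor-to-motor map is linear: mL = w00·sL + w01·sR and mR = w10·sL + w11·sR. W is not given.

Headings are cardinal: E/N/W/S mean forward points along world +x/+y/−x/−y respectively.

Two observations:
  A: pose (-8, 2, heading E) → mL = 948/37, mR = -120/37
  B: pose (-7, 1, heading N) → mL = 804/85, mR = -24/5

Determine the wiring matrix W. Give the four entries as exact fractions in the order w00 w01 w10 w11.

1 1/2 0 -1

obs A: pose=(-8,2,E) → sL=24, sR=120/37, mL=948/37, mR=-120/37
obs B: pose=(-7,1,N) → sL=120/17, sR=24/5, mL=804/85, mR=-24/5
sensor matrix S = [[24, 120/37], [120/17, 24/5]]; det S = 290304/3145
solve [mL_A; mL_B] = S·[w00; w01] and [mR_A; mR_B] = S·[w10; w11]:
  w00 = 1, w01 = 1/2, w10 = 0, w11 = -1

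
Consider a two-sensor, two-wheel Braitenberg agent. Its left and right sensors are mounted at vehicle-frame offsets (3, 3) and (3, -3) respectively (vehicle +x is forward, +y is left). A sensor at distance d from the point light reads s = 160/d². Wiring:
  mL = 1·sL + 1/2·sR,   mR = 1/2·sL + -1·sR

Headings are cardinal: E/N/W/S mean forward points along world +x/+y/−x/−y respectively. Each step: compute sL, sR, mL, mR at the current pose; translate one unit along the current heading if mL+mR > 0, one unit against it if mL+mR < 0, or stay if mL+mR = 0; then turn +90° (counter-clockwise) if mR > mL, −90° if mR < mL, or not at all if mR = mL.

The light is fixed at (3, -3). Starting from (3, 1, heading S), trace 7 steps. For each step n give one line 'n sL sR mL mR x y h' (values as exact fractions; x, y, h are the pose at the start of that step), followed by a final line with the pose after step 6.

0 16 16 24 -8 3 1 S
1 160/9 32/9 176/9 16/3 3 0 W
2 40/13 4 66/13 -32/13 2 0 N
3 160/53 32 1008/53 -1616/53 2 1 E
4 80 80/13 1080/13 440/13 1 1 S
5 32/5 160/61 2352/305 176/305 1 0 W
6 20/9 40/9 40/9 -10/3 0 0 N
final 0 1 E

n=0: pose=(3,1,S); sL=16, sR=16; mL=24, mR=-8; mL+mR=16 → advance +1; mR−mL=-32 → turn -1·90°
n=1: pose=(3,0,W); sL=160/9, sR=32/9; mL=176/9, mR=16/3; mL+mR=224/9 → advance +1; mR−mL=-128/9 → turn -1·90°
n=2: pose=(2,0,N); sL=40/13, sR=4; mL=66/13, mR=-32/13; mL+mR=34/13 → advance +1; mR−mL=-98/13 → turn -1·90°
n=3: pose=(2,1,E); sL=160/53, sR=32; mL=1008/53, mR=-1616/53; mL+mR=-608/53 → advance -1; mR−mL=-2624/53 → turn -1·90°
n=4: pose=(1,1,S); sL=80, sR=80/13; mL=1080/13, mR=440/13; mL+mR=1520/13 → advance +1; mR−mL=-640/13 → turn -1·90°
n=5: pose=(1,0,W); sL=32/5, sR=160/61; mL=2352/305, mR=176/305; mL+mR=2528/305 → advance +1; mR−mL=-2176/305 → turn -1·90°
n=6: pose=(0,0,N); sL=20/9, sR=40/9; mL=40/9, mR=-10/3; mL+mR=10/9 → advance +1; mR−mL=-70/9 → turn -1·90°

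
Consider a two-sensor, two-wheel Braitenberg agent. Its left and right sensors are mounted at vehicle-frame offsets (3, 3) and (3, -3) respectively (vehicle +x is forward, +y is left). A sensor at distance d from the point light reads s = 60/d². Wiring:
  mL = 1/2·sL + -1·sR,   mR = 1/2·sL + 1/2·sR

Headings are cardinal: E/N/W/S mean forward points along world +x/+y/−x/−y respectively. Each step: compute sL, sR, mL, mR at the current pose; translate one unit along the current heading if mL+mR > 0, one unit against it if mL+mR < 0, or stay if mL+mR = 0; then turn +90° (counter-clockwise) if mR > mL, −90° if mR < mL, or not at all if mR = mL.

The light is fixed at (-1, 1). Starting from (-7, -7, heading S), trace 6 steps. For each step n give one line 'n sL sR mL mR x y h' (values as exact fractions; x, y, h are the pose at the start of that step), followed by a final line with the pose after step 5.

0 6/13 30/101 -87/1313 498/1313 -7 -7 S
1 4/3 20/51 14/51 44/51 -7 -8 E
2 3/5 3/2 -6/5 21/20 -6 -8 N
3 60/233 60/113 -10590/26329 10380/26329 -6 -9 W
4 6/17 30/109 -183/1853 582/1853 -5 -9 S
5 12/13 60/197 402/2561 1572/2561 -5 -10 E
final -4 -10 N

n=0: pose=(-7,-7,S); sL=6/13, sR=30/101; mL=-87/1313, mR=498/1313; mL+mR=411/1313 → advance +1; mR−mL=45/101 → turn +1·90°
n=1: pose=(-7,-8,E); sL=4/3, sR=20/51; mL=14/51, mR=44/51; mL+mR=58/51 → advance +1; mR−mL=10/17 → turn +1·90°
n=2: pose=(-6,-8,N); sL=3/5, sR=3/2; mL=-6/5, mR=21/20; mL+mR=-3/20 → advance -1; mR−mL=9/4 → turn +1·90°
n=3: pose=(-6,-9,W); sL=60/233, sR=60/113; mL=-10590/26329, mR=10380/26329; mL+mR=-210/26329 → advance -1; mR−mL=90/113 → turn +1·90°
n=4: pose=(-5,-9,S); sL=6/17, sR=30/109; mL=-183/1853, mR=582/1853; mL+mR=399/1853 → advance +1; mR−mL=45/109 → turn +1·90°
n=5: pose=(-5,-10,E); sL=12/13, sR=60/197; mL=402/2561, mR=1572/2561; mL+mR=1974/2561 → advance +1; mR−mL=90/197 → turn +1·90°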